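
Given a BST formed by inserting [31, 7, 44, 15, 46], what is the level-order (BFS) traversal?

Tree insertion order: [31, 7, 44, 15, 46]
Tree (level-order array): [31, 7, 44, None, 15, None, 46]
BFS from the root, enqueuing left then right child of each popped node:
  queue [31] -> pop 31, enqueue [7, 44], visited so far: [31]
  queue [7, 44] -> pop 7, enqueue [15], visited so far: [31, 7]
  queue [44, 15] -> pop 44, enqueue [46], visited so far: [31, 7, 44]
  queue [15, 46] -> pop 15, enqueue [none], visited so far: [31, 7, 44, 15]
  queue [46] -> pop 46, enqueue [none], visited so far: [31, 7, 44, 15, 46]
Result: [31, 7, 44, 15, 46]


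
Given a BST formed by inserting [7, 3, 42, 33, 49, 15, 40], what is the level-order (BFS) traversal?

Tree insertion order: [7, 3, 42, 33, 49, 15, 40]
Tree (level-order array): [7, 3, 42, None, None, 33, 49, 15, 40]
BFS from the root, enqueuing left then right child of each popped node:
  queue [7] -> pop 7, enqueue [3, 42], visited so far: [7]
  queue [3, 42] -> pop 3, enqueue [none], visited so far: [7, 3]
  queue [42] -> pop 42, enqueue [33, 49], visited so far: [7, 3, 42]
  queue [33, 49] -> pop 33, enqueue [15, 40], visited so far: [7, 3, 42, 33]
  queue [49, 15, 40] -> pop 49, enqueue [none], visited so far: [7, 3, 42, 33, 49]
  queue [15, 40] -> pop 15, enqueue [none], visited so far: [7, 3, 42, 33, 49, 15]
  queue [40] -> pop 40, enqueue [none], visited so far: [7, 3, 42, 33, 49, 15, 40]
Result: [7, 3, 42, 33, 49, 15, 40]


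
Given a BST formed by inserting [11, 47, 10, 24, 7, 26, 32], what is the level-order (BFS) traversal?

Tree insertion order: [11, 47, 10, 24, 7, 26, 32]
Tree (level-order array): [11, 10, 47, 7, None, 24, None, None, None, None, 26, None, 32]
BFS from the root, enqueuing left then right child of each popped node:
  queue [11] -> pop 11, enqueue [10, 47], visited so far: [11]
  queue [10, 47] -> pop 10, enqueue [7], visited so far: [11, 10]
  queue [47, 7] -> pop 47, enqueue [24], visited so far: [11, 10, 47]
  queue [7, 24] -> pop 7, enqueue [none], visited so far: [11, 10, 47, 7]
  queue [24] -> pop 24, enqueue [26], visited so far: [11, 10, 47, 7, 24]
  queue [26] -> pop 26, enqueue [32], visited so far: [11, 10, 47, 7, 24, 26]
  queue [32] -> pop 32, enqueue [none], visited so far: [11, 10, 47, 7, 24, 26, 32]
Result: [11, 10, 47, 7, 24, 26, 32]


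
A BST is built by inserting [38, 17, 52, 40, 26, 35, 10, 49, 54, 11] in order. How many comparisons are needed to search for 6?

Search path for 6: 38 -> 17 -> 10
Found: False
Comparisons: 3


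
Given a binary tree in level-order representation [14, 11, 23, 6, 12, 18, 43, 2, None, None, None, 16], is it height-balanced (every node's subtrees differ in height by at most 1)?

Tree (level-order array): [14, 11, 23, 6, 12, 18, 43, 2, None, None, None, 16]
Definition: a tree is height-balanced if, at every node, |h(left) - h(right)| <= 1 (empty subtree has height -1).
Bottom-up per-node check:
  node 2: h_left=-1, h_right=-1, diff=0 [OK], height=0
  node 6: h_left=0, h_right=-1, diff=1 [OK], height=1
  node 12: h_left=-1, h_right=-1, diff=0 [OK], height=0
  node 11: h_left=1, h_right=0, diff=1 [OK], height=2
  node 16: h_left=-1, h_right=-1, diff=0 [OK], height=0
  node 18: h_left=0, h_right=-1, diff=1 [OK], height=1
  node 43: h_left=-1, h_right=-1, diff=0 [OK], height=0
  node 23: h_left=1, h_right=0, diff=1 [OK], height=2
  node 14: h_left=2, h_right=2, diff=0 [OK], height=3
All nodes satisfy the balance condition.
Result: Balanced


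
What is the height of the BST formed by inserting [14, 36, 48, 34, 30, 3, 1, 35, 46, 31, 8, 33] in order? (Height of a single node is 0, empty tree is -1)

Insertion order: [14, 36, 48, 34, 30, 3, 1, 35, 46, 31, 8, 33]
Tree (level-order array): [14, 3, 36, 1, 8, 34, 48, None, None, None, None, 30, 35, 46, None, None, 31, None, None, None, None, None, 33]
Compute height bottom-up (empty subtree = -1):
  height(1) = 1 + max(-1, -1) = 0
  height(8) = 1 + max(-1, -1) = 0
  height(3) = 1 + max(0, 0) = 1
  height(33) = 1 + max(-1, -1) = 0
  height(31) = 1 + max(-1, 0) = 1
  height(30) = 1 + max(-1, 1) = 2
  height(35) = 1 + max(-1, -1) = 0
  height(34) = 1 + max(2, 0) = 3
  height(46) = 1 + max(-1, -1) = 0
  height(48) = 1 + max(0, -1) = 1
  height(36) = 1 + max(3, 1) = 4
  height(14) = 1 + max(1, 4) = 5
Height = 5


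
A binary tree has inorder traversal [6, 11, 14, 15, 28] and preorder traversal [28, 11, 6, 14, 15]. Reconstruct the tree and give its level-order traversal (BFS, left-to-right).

Inorder:  [6, 11, 14, 15, 28]
Preorder: [28, 11, 6, 14, 15]
Algorithm: preorder visits root first, so consume preorder in order;
for each root, split the current inorder slice at that value into
left-subtree inorder and right-subtree inorder, then recurse.
Recursive splits:
  root=28; inorder splits into left=[6, 11, 14, 15], right=[]
  root=11; inorder splits into left=[6], right=[14, 15]
  root=6; inorder splits into left=[], right=[]
  root=14; inorder splits into left=[], right=[15]
  root=15; inorder splits into left=[], right=[]
Reconstructed level-order: [28, 11, 6, 14, 15]


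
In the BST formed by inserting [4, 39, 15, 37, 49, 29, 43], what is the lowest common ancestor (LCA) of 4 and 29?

Tree insertion order: [4, 39, 15, 37, 49, 29, 43]
Tree (level-order array): [4, None, 39, 15, 49, None, 37, 43, None, 29]
In a BST, the LCA of p=4, q=29 is the first node v on the
root-to-leaf path with p <= v <= q (go left if both < v, right if both > v).
Walk from root:
  at 4: 4 <= 4 <= 29, this is the LCA
LCA = 4


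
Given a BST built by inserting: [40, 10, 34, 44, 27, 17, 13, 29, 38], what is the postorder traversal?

Tree insertion order: [40, 10, 34, 44, 27, 17, 13, 29, 38]
Tree (level-order array): [40, 10, 44, None, 34, None, None, 27, 38, 17, 29, None, None, 13]
Postorder traversal: [13, 17, 29, 27, 38, 34, 10, 44, 40]


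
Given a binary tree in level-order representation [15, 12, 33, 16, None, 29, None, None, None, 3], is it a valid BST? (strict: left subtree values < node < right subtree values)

Level-order array: [15, 12, 33, 16, None, 29, None, None, None, 3]
Validate using subtree bounds (lo, hi): at each node, require lo < value < hi,
then recurse left with hi=value and right with lo=value.
Preorder trace (stopping at first violation):
  at node 15 with bounds (-inf, +inf): OK
  at node 12 with bounds (-inf, 15): OK
  at node 16 with bounds (-inf, 12): VIOLATION
Node 16 violates its bound: not (-inf < 16 < 12).
Result: Not a valid BST


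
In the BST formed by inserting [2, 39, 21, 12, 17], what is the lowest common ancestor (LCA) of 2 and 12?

Tree insertion order: [2, 39, 21, 12, 17]
Tree (level-order array): [2, None, 39, 21, None, 12, None, None, 17]
In a BST, the LCA of p=2, q=12 is the first node v on the
root-to-leaf path with p <= v <= q (go left if both < v, right if both > v).
Walk from root:
  at 2: 2 <= 2 <= 12, this is the LCA
LCA = 2


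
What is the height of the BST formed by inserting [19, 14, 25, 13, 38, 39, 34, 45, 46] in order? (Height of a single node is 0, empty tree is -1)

Insertion order: [19, 14, 25, 13, 38, 39, 34, 45, 46]
Tree (level-order array): [19, 14, 25, 13, None, None, 38, None, None, 34, 39, None, None, None, 45, None, 46]
Compute height bottom-up (empty subtree = -1):
  height(13) = 1 + max(-1, -1) = 0
  height(14) = 1 + max(0, -1) = 1
  height(34) = 1 + max(-1, -1) = 0
  height(46) = 1 + max(-1, -1) = 0
  height(45) = 1 + max(-1, 0) = 1
  height(39) = 1 + max(-1, 1) = 2
  height(38) = 1 + max(0, 2) = 3
  height(25) = 1 + max(-1, 3) = 4
  height(19) = 1 + max(1, 4) = 5
Height = 5


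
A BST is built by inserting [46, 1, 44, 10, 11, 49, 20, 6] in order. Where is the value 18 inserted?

Starting tree (level order): [46, 1, 49, None, 44, None, None, 10, None, 6, 11, None, None, None, 20]
Insertion path: 46 -> 1 -> 44 -> 10 -> 11 -> 20
Result: insert 18 as left child of 20
Final tree (level order): [46, 1, 49, None, 44, None, None, 10, None, 6, 11, None, None, None, 20, 18]


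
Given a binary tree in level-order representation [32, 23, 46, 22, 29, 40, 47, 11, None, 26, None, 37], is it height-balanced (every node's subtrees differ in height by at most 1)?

Tree (level-order array): [32, 23, 46, 22, 29, 40, 47, 11, None, 26, None, 37]
Definition: a tree is height-balanced if, at every node, |h(left) - h(right)| <= 1 (empty subtree has height -1).
Bottom-up per-node check:
  node 11: h_left=-1, h_right=-1, diff=0 [OK], height=0
  node 22: h_left=0, h_right=-1, diff=1 [OK], height=1
  node 26: h_left=-1, h_right=-1, diff=0 [OK], height=0
  node 29: h_left=0, h_right=-1, diff=1 [OK], height=1
  node 23: h_left=1, h_right=1, diff=0 [OK], height=2
  node 37: h_left=-1, h_right=-1, diff=0 [OK], height=0
  node 40: h_left=0, h_right=-1, diff=1 [OK], height=1
  node 47: h_left=-1, h_right=-1, diff=0 [OK], height=0
  node 46: h_left=1, h_right=0, diff=1 [OK], height=2
  node 32: h_left=2, h_right=2, diff=0 [OK], height=3
All nodes satisfy the balance condition.
Result: Balanced


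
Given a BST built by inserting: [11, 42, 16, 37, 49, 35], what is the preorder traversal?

Tree insertion order: [11, 42, 16, 37, 49, 35]
Tree (level-order array): [11, None, 42, 16, 49, None, 37, None, None, 35]
Preorder traversal: [11, 42, 16, 37, 35, 49]


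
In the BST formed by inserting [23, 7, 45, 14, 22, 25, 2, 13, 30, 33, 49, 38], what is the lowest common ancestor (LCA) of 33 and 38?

Tree insertion order: [23, 7, 45, 14, 22, 25, 2, 13, 30, 33, 49, 38]
Tree (level-order array): [23, 7, 45, 2, 14, 25, 49, None, None, 13, 22, None, 30, None, None, None, None, None, None, None, 33, None, 38]
In a BST, the LCA of p=33, q=38 is the first node v on the
root-to-leaf path with p <= v <= q (go left if both < v, right if both > v).
Walk from root:
  at 23: both 33 and 38 > 23, go right
  at 45: both 33 and 38 < 45, go left
  at 25: both 33 and 38 > 25, go right
  at 30: both 33 and 38 > 30, go right
  at 33: 33 <= 33 <= 38, this is the LCA
LCA = 33


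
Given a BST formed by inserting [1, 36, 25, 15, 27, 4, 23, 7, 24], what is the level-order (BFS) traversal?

Tree insertion order: [1, 36, 25, 15, 27, 4, 23, 7, 24]
Tree (level-order array): [1, None, 36, 25, None, 15, 27, 4, 23, None, None, None, 7, None, 24]
BFS from the root, enqueuing left then right child of each popped node:
  queue [1] -> pop 1, enqueue [36], visited so far: [1]
  queue [36] -> pop 36, enqueue [25], visited so far: [1, 36]
  queue [25] -> pop 25, enqueue [15, 27], visited so far: [1, 36, 25]
  queue [15, 27] -> pop 15, enqueue [4, 23], visited so far: [1, 36, 25, 15]
  queue [27, 4, 23] -> pop 27, enqueue [none], visited so far: [1, 36, 25, 15, 27]
  queue [4, 23] -> pop 4, enqueue [7], visited so far: [1, 36, 25, 15, 27, 4]
  queue [23, 7] -> pop 23, enqueue [24], visited so far: [1, 36, 25, 15, 27, 4, 23]
  queue [7, 24] -> pop 7, enqueue [none], visited so far: [1, 36, 25, 15, 27, 4, 23, 7]
  queue [24] -> pop 24, enqueue [none], visited so far: [1, 36, 25, 15, 27, 4, 23, 7, 24]
Result: [1, 36, 25, 15, 27, 4, 23, 7, 24]


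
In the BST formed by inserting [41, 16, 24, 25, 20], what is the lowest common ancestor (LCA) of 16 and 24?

Tree insertion order: [41, 16, 24, 25, 20]
Tree (level-order array): [41, 16, None, None, 24, 20, 25]
In a BST, the LCA of p=16, q=24 is the first node v on the
root-to-leaf path with p <= v <= q (go left if both < v, right if both > v).
Walk from root:
  at 41: both 16 and 24 < 41, go left
  at 16: 16 <= 16 <= 24, this is the LCA
LCA = 16


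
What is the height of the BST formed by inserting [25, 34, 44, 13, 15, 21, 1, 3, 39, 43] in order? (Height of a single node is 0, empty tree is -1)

Insertion order: [25, 34, 44, 13, 15, 21, 1, 3, 39, 43]
Tree (level-order array): [25, 13, 34, 1, 15, None, 44, None, 3, None, 21, 39, None, None, None, None, None, None, 43]
Compute height bottom-up (empty subtree = -1):
  height(3) = 1 + max(-1, -1) = 0
  height(1) = 1 + max(-1, 0) = 1
  height(21) = 1 + max(-1, -1) = 0
  height(15) = 1 + max(-1, 0) = 1
  height(13) = 1 + max(1, 1) = 2
  height(43) = 1 + max(-1, -1) = 0
  height(39) = 1 + max(-1, 0) = 1
  height(44) = 1 + max(1, -1) = 2
  height(34) = 1 + max(-1, 2) = 3
  height(25) = 1 + max(2, 3) = 4
Height = 4


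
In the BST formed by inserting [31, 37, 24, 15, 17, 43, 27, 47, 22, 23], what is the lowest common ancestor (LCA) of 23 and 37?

Tree insertion order: [31, 37, 24, 15, 17, 43, 27, 47, 22, 23]
Tree (level-order array): [31, 24, 37, 15, 27, None, 43, None, 17, None, None, None, 47, None, 22, None, None, None, 23]
In a BST, the LCA of p=23, q=37 is the first node v on the
root-to-leaf path with p <= v <= q (go left if both < v, right if both > v).
Walk from root:
  at 31: 23 <= 31 <= 37, this is the LCA
LCA = 31


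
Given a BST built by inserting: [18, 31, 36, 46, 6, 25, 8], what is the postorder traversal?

Tree insertion order: [18, 31, 36, 46, 6, 25, 8]
Tree (level-order array): [18, 6, 31, None, 8, 25, 36, None, None, None, None, None, 46]
Postorder traversal: [8, 6, 25, 46, 36, 31, 18]


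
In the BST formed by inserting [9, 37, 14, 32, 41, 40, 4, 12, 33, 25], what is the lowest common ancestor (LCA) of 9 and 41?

Tree insertion order: [9, 37, 14, 32, 41, 40, 4, 12, 33, 25]
Tree (level-order array): [9, 4, 37, None, None, 14, 41, 12, 32, 40, None, None, None, 25, 33]
In a BST, the LCA of p=9, q=41 is the first node v on the
root-to-leaf path with p <= v <= q (go left if both < v, right if both > v).
Walk from root:
  at 9: 9 <= 9 <= 41, this is the LCA
LCA = 9


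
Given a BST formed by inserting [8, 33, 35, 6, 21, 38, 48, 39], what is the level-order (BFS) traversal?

Tree insertion order: [8, 33, 35, 6, 21, 38, 48, 39]
Tree (level-order array): [8, 6, 33, None, None, 21, 35, None, None, None, 38, None, 48, 39]
BFS from the root, enqueuing left then right child of each popped node:
  queue [8] -> pop 8, enqueue [6, 33], visited so far: [8]
  queue [6, 33] -> pop 6, enqueue [none], visited so far: [8, 6]
  queue [33] -> pop 33, enqueue [21, 35], visited so far: [8, 6, 33]
  queue [21, 35] -> pop 21, enqueue [none], visited so far: [8, 6, 33, 21]
  queue [35] -> pop 35, enqueue [38], visited so far: [8, 6, 33, 21, 35]
  queue [38] -> pop 38, enqueue [48], visited so far: [8, 6, 33, 21, 35, 38]
  queue [48] -> pop 48, enqueue [39], visited so far: [8, 6, 33, 21, 35, 38, 48]
  queue [39] -> pop 39, enqueue [none], visited so far: [8, 6, 33, 21, 35, 38, 48, 39]
Result: [8, 6, 33, 21, 35, 38, 48, 39]


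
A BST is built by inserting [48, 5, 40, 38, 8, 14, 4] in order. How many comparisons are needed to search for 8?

Search path for 8: 48 -> 5 -> 40 -> 38 -> 8
Found: True
Comparisons: 5


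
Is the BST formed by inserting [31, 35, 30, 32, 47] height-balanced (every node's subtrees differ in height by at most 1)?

Tree (level-order array): [31, 30, 35, None, None, 32, 47]
Definition: a tree is height-balanced if, at every node, |h(left) - h(right)| <= 1 (empty subtree has height -1).
Bottom-up per-node check:
  node 30: h_left=-1, h_right=-1, diff=0 [OK], height=0
  node 32: h_left=-1, h_right=-1, diff=0 [OK], height=0
  node 47: h_left=-1, h_right=-1, diff=0 [OK], height=0
  node 35: h_left=0, h_right=0, diff=0 [OK], height=1
  node 31: h_left=0, h_right=1, diff=1 [OK], height=2
All nodes satisfy the balance condition.
Result: Balanced


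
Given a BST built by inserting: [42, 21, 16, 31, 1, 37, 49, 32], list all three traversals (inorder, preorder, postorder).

Tree insertion order: [42, 21, 16, 31, 1, 37, 49, 32]
Tree (level-order array): [42, 21, 49, 16, 31, None, None, 1, None, None, 37, None, None, 32]
Inorder (L, root, R): [1, 16, 21, 31, 32, 37, 42, 49]
Preorder (root, L, R): [42, 21, 16, 1, 31, 37, 32, 49]
Postorder (L, R, root): [1, 16, 32, 37, 31, 21, 49, 42]


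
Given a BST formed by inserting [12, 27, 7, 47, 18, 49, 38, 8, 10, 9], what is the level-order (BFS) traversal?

Tree insertion order: [12, 27, 7, 47, 18, 49, 38, 8, 10, 9]
Tree (level-order array): [12, 7, 27, None, 8, 18, 47, None, 10, None, None, 38, 49, 9]
BFS from the root, enqueuing left then right child of each popped node:
  queue [12] -> pop 12, enqueue [7, 27], visited so far: [12]
  queue [7, 27] -> pop 7, enqueue [8], visited so far: [12, 7]
  queue [27, 8] -> pop 27, enqueue [18, 47], visited so far: [12, 7, 27]
  queue [8, 18, 47] -> pop 8, enqueue [10], visited so far: [12, 7, 27, 8]
  queue [18, 47, 10] -> pop 18, enqueue [none], visited so far: [12, 7, 27, 8, 18]
  queue [47, 10] -> pop 47, enqueue [38, 49], visited so far: [12, 7, 27, 8, 18, 47]
  queue [10, 38, 49] -> pop 10, enqueue [9], visited so far: [12, 7, 27, 8, 18, 47, 10]
  queue [38, 49, 9] -> pop 38, enqueue [none], visited so far: [12, 7, 27, 8, 18, 47, 10, 38]
  queue [49, 9] -> pop 49, enqueue [none], visited so far: [12, 7, 27, 8, 18, 47, 10, 38, 49]
  queue [9] -> pop 9, enqueue [none], visited so far: [12, 7, 27, 8, 18, 47, 10, 38, 49, 9]
Result: [12, 7, 27, 8, 18, 47, 10, 38, 49, 9]


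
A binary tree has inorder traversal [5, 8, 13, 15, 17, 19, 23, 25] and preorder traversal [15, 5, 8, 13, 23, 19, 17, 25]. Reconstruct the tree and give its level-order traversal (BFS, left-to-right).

Inorder:  [5, 8, 13, 15, 17, 19, 23, 25]
Preorder: [15, 5, 8, 13, 23, 19, 17, 25]
Algorithm: preorder visits root first, so consume preorder in order;
for each root, split the current inorder slice at that value into
left-subtree inorder and right-subtree inorder, then recurse.
Recursive splits:
  root=15; inorder splits into left=[5, 8, 13], right=[17, 19, 23, 25]
  root=5; inorder splits into left=[], right=[8, 13]
  root=8; inorder splits into left=[], right=[13]
  root=13; inorder splits into left=[], right=[]
  root=23; inorder splits into left=[17, 19], right=[25]
  root=19; inorder splits into left=[17], right=[]
  root=17; inorder splits into left=[], right=[]
  root=25; inorder splits into left=[], right=[]
Reconstructed level-order: [15, 5, 23, 8, 19, 25, 13, 17]


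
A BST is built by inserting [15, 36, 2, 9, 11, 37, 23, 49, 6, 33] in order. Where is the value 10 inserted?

Starting tree (level order): [15, 2, 36, None, 9, 23, 37, 6, 11, None, 33, None, 49]
Insertion path: 15 -> 2 -> 9 -> 11
Result: insert 10 as left child of 11
Final tree (level order): [15, 2, 36, None, 9, 23, 37, 6, 11, None, 33, None, 49, None, None, 10]


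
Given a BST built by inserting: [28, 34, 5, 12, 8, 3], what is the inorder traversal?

Tree insertion order: [28, 34, 5, 12, 8, 3]
Tree (level-order array): [28, 5, 34, 3, 12, None, None, None, None, 8]
Inorder traversal: [3, 5, 8, 12, 28, 34]


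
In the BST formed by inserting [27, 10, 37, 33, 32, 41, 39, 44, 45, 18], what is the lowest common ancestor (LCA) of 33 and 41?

Tree insertion order: [27, 10, 37, 33, 32, 41, 39, 44, 45, 18]
Tree (level-order array): [27, 10, 37, None, 18, 33, 41, None, None, 32, None, 39, 44, None, None, None, None, None, 45]
In a BST, the LCA of p=33, q=41 is the first node v on the
root-to-leaf path with p <= v <= q (go left if both < v, right if both > v).
Walk from root:
  at 27: both 33 and 41 > 27, go right
  at 37: 33 <= 37 <= 41, this is the LCA
LCA = 37


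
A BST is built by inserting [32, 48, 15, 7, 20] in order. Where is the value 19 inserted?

Starting tree (level order): [32, 15, 48, 7, 20]
Insertion path: 32 -> 15 -> 20
Result: insert 19 as left child of 20
Final tree (level order): [32, 15, 48, 7, 20, None, None, None, None, 19]


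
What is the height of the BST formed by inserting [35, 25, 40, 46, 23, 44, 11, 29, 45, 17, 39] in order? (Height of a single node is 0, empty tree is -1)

Insertion order: [35, 25, 40, 46, 23, 44, 11, 29, 45, 17, 39]
Tree (level-order array): [35, 25, 40, 23, 29, 39, 46, 11, None, None, None, None, None, 44, None, None, 17, None, 45]
Compute height bottom-up (empty subtree = -1):
  height(17) = 1 + max(-1, -1) = 0
  height(11) = 1 + max(-1, 0) = 1
  height(23) = 1 + max(1, -1) = 2
  height(29) = 1 + max(-1, -1) = 0
  height(25) = 1 + max(2, 0) = 3
  height(39) = 1 + max(-1, -1) = 0
  height(45) = 1 + max(-1, -1) = 0
  height(44) = 1 + max(-1, 0) = 1
  height(46) = 1 + max(1, -1) = 2
  height(40) = 1 + max(0, 2) = 3
  height(35) = 1 + max(3, 3) = 4
Height = 4


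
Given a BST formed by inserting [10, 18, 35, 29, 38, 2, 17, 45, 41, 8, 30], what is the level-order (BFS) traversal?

Tree insertion order: [10, 18, 35, 29, 38, 2, 17, 45, 41, 8, 30]
Tree (level-order array): [10, 2, 18, None, 8, 17, 35, None, None, None, None, 29, 38, None, 30, None, 45, None, None, 41]
BFS from the root, enqueuing left then right child of each popped node:
  queue [10] -> pop 10, enqueue [2, 18], visited so far: [10]
  queue [2, 18] -> pop 2, enqueue [8], visited so far: [10, 2]
  queue [18, 8] -> pop 18, enqueue [17, 35], visited so far: [10, 2, 18]
  queue [8, 17, 35] -> pop 8, enqueue [none], visited so far: [10, 2, 18, 8]
  queue [17, 35] -> pop 17, enqueue [none], visited so far: [10, 2, 18, 8, 17]
  queue [35] -> pop 35, enqueue [29, 38], visited so far: [10, 2, 18, 8, 17, 35]
  queue [29, 38] -> pop 29, enqueue [30], visited so far: [10, 2, 18, 8, 17, 35, 29]
  queue [38, 30] -> pop 38, enqueue [45], visited so far: [10, 2, 18, 8, 17, 35, 29, 38]
  queue [30, 45] -> pop 30, enqueue [none], visited so far: [10, 2, 18, 8, 17, 35, 29, 38, 30]
  queue [45] -> pop 45, enqueue [41], visited so far: [10, 2, 18, 8, 17, 35, 29, 38, 30, 45]
  queue [41] -> pop 41, enqueue [none], visited so far: [10, 2, 18, 8, 17, 35, 29, 38, 30, 45, 41]
Result: [10, 2, 18, 8, 17, 35, 29, 38, 30, 45, 41]


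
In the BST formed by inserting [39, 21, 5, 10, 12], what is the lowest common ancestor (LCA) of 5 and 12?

Tree insertion order: [39, 21, 5, 10, 12]
Tree (level-order array): [39, 21, None, 5, None, None, 10, None, 12]
In a BST, the LCA of p=5, q=12 is the first node v on the
root-to-leaf path with p <= v <= q (go left if both < v, right if both > v).
Walk from root:
  at 39: both 5 and 12 < 39, go left
  at 21: both 5 and 12 < 21, go left
  at 5: 5 <= 5 <= 12, this is the LCA
LCA = 5


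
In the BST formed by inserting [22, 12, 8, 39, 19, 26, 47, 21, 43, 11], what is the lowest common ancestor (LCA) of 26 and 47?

Tree insertion order: [22, 12, 8, 39, 19, 26, 47, 21, 43, 11]
Tree (level-order array): [22, 12, 39, 8, 19, 26, 47, None, 11, None, 21, None, None, 43]
In a BST, the LCA of p=26, q=47 is the first node v on the
root-to-leaf path with p <= v <= q (go left if both < v, right if both > v).
Walk from root:
  at 22: both 26 and 47 > 22, go right
  at 39: 26 <= 39 <= 47, this is the LCA
LCA = 39


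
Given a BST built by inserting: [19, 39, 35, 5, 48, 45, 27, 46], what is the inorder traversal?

Tree insertion order: [19, 39, 35, 5, 48, 45, 27, 46]
Tree (level-order array): [19, 5, 39, None, None, 35, 48, 27, None, 45, None, None, None, None, 46]
Inorder traversal: [5, 19, 27, 35, 39, 45, 46, 48]


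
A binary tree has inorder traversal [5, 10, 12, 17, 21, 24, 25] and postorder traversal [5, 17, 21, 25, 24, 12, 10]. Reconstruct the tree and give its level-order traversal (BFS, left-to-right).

Inorder:   [5, 10, 12, 17, 21, 24, 25]
Postorder: [5, 17, 21, 25, 24, 12, 10]
Algorithm: postorder visits root last, so walk postorder right-to-left;
each value is the root of the current inorder slice — split it at that
value, recurse on the right subtree first, then the left.
Recursive splits:
  root=10; inorder splits into left=[5], right=[12, 17, 21, 24, 25]
  root=12; inorder splits into left=[], right=[17, 21, 24, 25]
  root=24; inorder splits into left=[17, 21], right=[25]
  root=25; inorder splits into left=[], right=[]
  root=21; inorder splits into left=[17], right=[]
  root=17; inorder splits into left=[], right=[]
  root=5; inorder splits into left=[], right=[]
Reconstructed level-order: [10, 5, 12, 24, 21, 25, 17]


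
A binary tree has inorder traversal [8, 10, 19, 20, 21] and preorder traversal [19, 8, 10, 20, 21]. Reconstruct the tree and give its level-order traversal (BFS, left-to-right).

Inorder:  [8, 10, 19, 20, 21]
Preorder: [19, 8, 10, 20, 21]
Algorithm: preorder visits root first, so consume preorder in order;
for each root, split the current inorder slice at that value into
left-subtree inorder and right-subtree inorder, then recurse.
Recursive splits:
  root=19; inorder splits into left=[8, 10], right=[20, 21]
  root=8; inorder splits into left=[], right=[10]
  root=10; inorder splits into left=[], right=[]
  root=20; inorder splits into left=[], right=[21]
  root=21; inorder splits into left=[], right=[]
Reconstructed level-order: [19, 8, 20, 10, 21]


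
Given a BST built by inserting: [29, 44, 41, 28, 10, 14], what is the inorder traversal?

Tree insertion order: [29, 44, 41, 28, 10, 14]
Tree (level-order array): [29, 28, 44, 10, None, 41, None, None, 14]
Inorder traversal: [10, 14, 28, 29, 41, 44]


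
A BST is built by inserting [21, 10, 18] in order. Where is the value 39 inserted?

Starting tree (level order): [21, 10, None, None, 18]
Insertion path: 21
Result: insert 39 as right child of 21
Final tree (level order): [21, 10, 39, None, 18]


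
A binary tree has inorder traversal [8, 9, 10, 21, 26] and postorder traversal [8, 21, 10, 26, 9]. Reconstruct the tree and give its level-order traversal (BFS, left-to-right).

Inorder:   [8, 9, 10, 21, 26]
Postorder: [8, 21, 10, 26, 9]
Algorithm: postorder visits root last, so walk postorder right-to-left;
each value is the root of the current inorder slice — split it at that
value, recurse on the right subtree first, then the left.
Recursive splits:
  root=9; inorder splits into left=[8], right=[10, 21, 26]
  root=26; inorder splits into left=[10, 21], right=[]
  root=10; inorder splits into left=[], right=[21]
  root=21; inorder splits into left=[], right=[]
  root=8; inorder splits into left=[], right=[]
Reconstructed level-order: [9, 8, 26, 10, 21]


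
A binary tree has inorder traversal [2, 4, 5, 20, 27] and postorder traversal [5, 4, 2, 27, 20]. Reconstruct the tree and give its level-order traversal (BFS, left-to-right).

Inorder:   [2, 4, 5, 20, 27]
Postorder: [5, 4, 2, 27, 20]
Algorithm: postorder visits root last, so walk postorder right-to-left;
each value is the root of the current inorder slice — split it at that
value, recurse on the right subtree first, then the left.
Recursive splits:
  root=20; inorder splits into left=[2, 4, 5], right=[27]
  root=27; inorder splits into left=[], right=[]
  root=2; inorder splits into left=[], right=[4, 5]
  root=4; inorder splits into left=[], right=[5]
  root=5; inorder splits into left=[], right=[]
Reconstructed level-order: [20, 2, 27, 4, 5]


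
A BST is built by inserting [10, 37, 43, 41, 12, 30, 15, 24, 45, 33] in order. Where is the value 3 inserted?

Starting tree (level order): [10, None, 37, 12, 43, None, 30, 41, 45, 15, 33, None, None, None, None, None, 24]
Insertion path: 10
Result: insert 3 as left child of 10
Final tree (level order): [10, 3, 37, None, None, 12, 43, None, 30, 41, 45, 15, 33, None, None, None, None, None, 24]


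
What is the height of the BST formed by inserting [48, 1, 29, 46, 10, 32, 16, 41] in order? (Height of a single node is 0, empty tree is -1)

Insertion order: [48, 1, 29, 46, 10, 32, 16, 41]
Tree (level-order array): [48, 1, None, None, 29, 10, 46, None, 16, 32, None, None, None, None, 41]
Compute height bottom-up (empty subtree = -1):
  height(16) = 1 + max(-1, -1) = 0
  height(10) = 1 + max(-1, 0) = 1
  height(41) = 1 + max(-1, -1) = 0
  height(32) = 1 + max(-1, 0) = 1
  height(46) = 1 + max(1, -1) = 2
  height(29) = 1 + max(1, 2) = 3
  height(1) = 1 + max(-1, 3) = 4
  height(48) = 1 + max(4, -1) = 5
Height = 5


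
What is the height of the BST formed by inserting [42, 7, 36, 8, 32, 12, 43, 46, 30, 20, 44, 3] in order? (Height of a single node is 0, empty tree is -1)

Insertion order: [42, 7, 36, 8, 32, 12, 43, 46, 30, 20, 44, 3]
Tree (level-order array): [42, 7, 43, 3, 36, None, 46, None, None, 8, None, 44, None, None, 32, None, None, 12, None, None, 30, 20]
Compute height bottom-up (empty subtree = -1):
  height(3) = 1 + max(-1, -1) = 0
  height(20) = 1 + max(-1, -1) = 0
  height(30) = 1 + max(0, -1) = 1
  height(12) = 1 + max(-1, 1) = 2
  height(32) = 1 + max(2, -1) = 3
  height(8) = 1 + max(-1, 3) = 4
  height(36) = 1 + max(4, -1) = 5
  height(7) = 1 + max(0, 5) = 6
  height(44) = 1 + max(-1, -1) = 0
  height(46) = 1 + max(0, -1) = 1
  height(43) = 1 + max(-1, 1) = 2
  height(42) = 1 + max(6, 2) = 7
Height = 7


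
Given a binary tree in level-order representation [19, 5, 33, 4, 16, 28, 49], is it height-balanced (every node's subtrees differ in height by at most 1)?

Tree (level-order array): [19, 5, 33, 4, 16, 28, 49]
Definition: a tree is height-balanced if, at every node, |h(left) - h(right)| <= 1 (empty subtree has height -1).
Bottom-up per-node check:
  node 4: h_left=-1, h_right=-1, diff=0 [OK], height=0
  node 16: h_left=-1, h_right=-1, diff=0 [OK], height=0
  node 5: h_left=0, h_right=0, diff=0 [OK], height=1
  node 28: h_left=-1, h_right=-1, diff=0 [OK], height=0
  node 49: h_left=-1, h_right=-1, diff=0 [OK], height=0
  node 33: h_left=0, h_right=0, diff=0 [OK], height=1
  node 19: h_left=1, h_right=1, diff=0 [OK], height=2
All nodes satisfy the balance condition.
Result: Balanced


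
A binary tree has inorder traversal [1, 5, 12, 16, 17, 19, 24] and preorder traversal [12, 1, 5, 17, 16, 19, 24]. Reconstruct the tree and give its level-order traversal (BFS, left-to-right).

Inorder:  [1, 5, 12, 16, 17, 19, 24]
Preorder: [12, 1, 5, 17, 16, 19, 24]
Algorithm: preorder visits root first, so consume preorder in order;
for each root, split the current inorder slice at that value into
left-subtree inorder and right-subtree inorder, then recurse.
Recursive splits:
  root=12; inorder splits into left=[1, 5], right=[16, 17, 19, 24]
  root=1; inorder splits into left=[], right=[5]
  root=5; inorder splits into left=[], right=[]
  root=17; inorder splits into left=[16], right=[19, 24]
  root=16; inorder splits into left=[], right=[]
  root=19; inorder splits into left=[], right=[24]
  root=24; inorder splits into left=[], right=[]
Reconstructed level-order: [12, 1, 17, 5, 16, 19, 24]


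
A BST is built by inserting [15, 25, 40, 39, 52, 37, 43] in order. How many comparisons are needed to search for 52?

Search path for 52: 15 -> 25 -> 40 -> 52
Found: True
Comparisons: 4


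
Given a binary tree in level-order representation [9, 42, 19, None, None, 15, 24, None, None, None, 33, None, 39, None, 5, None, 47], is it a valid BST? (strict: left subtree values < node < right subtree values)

Level-order array: [9, 42, 19, None, None, 15, 24, None, None, None, 33, None, 39, None, 5, None, 47]
Validate using subtree bounds (lo, hi): at each node, require lo < value < hi,
then recurse left with hi=value and right with lo=value.
Preorder trace (stopping at first violation):
  at node 9 with bounds (-inf, +inf): OK
  at node 42 with bounds (-inf, 9): VIOLATION
Node 42 violates its bound: not (-inf < 42 < 9).
Result: Not a valid BST


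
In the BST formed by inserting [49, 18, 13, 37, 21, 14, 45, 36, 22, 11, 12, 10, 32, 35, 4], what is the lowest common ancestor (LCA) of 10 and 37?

Tree insertion order: [49, 18, 13, 37, 21, 14, 45, 36, 22, 11, 12, 10, 32, 35, 4]
Tree (level-order array): [49, 18, None, 13, 37, 11, 14, 21, 45, 10, 12, None, None, None, 36, None, None, 4, None, None, None, 22, None, None, None, None, 32, None, 35]
In a BST, the LCA of p=10, q=37 is the first node v on the
root-to-leaf path with p <= v <= q (go left if both < v, right if both > v).
Walk from root:
  at 49: both 10 and 37 < 49, go left
  at 18: 10 <= 18 <= 37, this is the LCA
LCA = 18


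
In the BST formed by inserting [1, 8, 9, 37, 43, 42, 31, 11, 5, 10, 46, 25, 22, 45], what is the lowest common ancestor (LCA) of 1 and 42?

Tree insertion order: [1, 8, 9, 37, 43, 42, 31, 11, 5, 10, 46, 25, 22, 45]
Tree (level-order array): [1, None, 8, 5, 9, None, None, None, 37, 31, 43, 11, None, 42, 46, 10, 25, None, None, 45, None, None, None, 22]
In a BST, the LCA of p=1, q=42 is the first node v on the
root-to-leaf path with p <= v <= q (go left if both < v, right if both > v).
Walk from root:
  at 1: 1 <= 1 <= 42, this is the LCA
LCA = 1


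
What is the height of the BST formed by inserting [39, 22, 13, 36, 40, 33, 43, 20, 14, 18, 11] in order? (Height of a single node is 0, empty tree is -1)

Insertion order: [39, 22, 13, 36, 40, 33, 43, 20, 14, 18, 11]
Tree (level-order array): [39, 22, 40, 13, 36, None, 43, 11, 20, 33, None, None, None, None, None, 14, None, None, None, None, 18]
Compute height bottom-up (empty subtree = -1):
  height(11) = 1 + max(-1, -1) = 0
  height(18) = 1 + max(-1, -1) = 0
  height(14) = 1 + max(-1, 0) = 1
  height(20) = 1 + max(1, -1) = 2
  height(13) = 1 + max(0, 2) = 3
  height(33) = 1 + max(-1, -1) = 0
  height(36) = 1 + max(0, -1) = 1
  height(22) = 1 + max(3, 1) = 4
  height(43) = 1 + max(-1, -1) = 0
  height(40) = 1 + max(-1, 0) = 1
  height(39) = 1 + max(4, 1) = 5
Height = 5


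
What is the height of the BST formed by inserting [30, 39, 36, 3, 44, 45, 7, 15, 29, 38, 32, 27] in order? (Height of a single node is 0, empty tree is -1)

Insertion order: [30, 39, 36, 3, 44, 45, 7, 15, 29, 38, 32, 27]
Tree (level-order array): [30, 3, 39, None, 7, 36, 44, None, 15, 32, 38, None, 45, None, 29, None, None, None, None, None, None, 27]
Compute height bottom-up (empty subtree = -1):
  height(27) = 1 + max(-1, -1) = 0
  height(29) = 1 + max(0, -1) = 1
  height(15) = 1 + max(-1, 1) = 2
  height(7) = 1 + max(-1, 2) = 3
  height(3) = 1 + max(-1, 3) = 4
  height(32) = 1 + max(-1, -1) = 0
  height(38) = 1 + max(-1, -1) = 0
  height(36) = 1 + max(0, 0) = 1
  height(45) = 1 + max(-1, -1) = 0
  height(44) = 1 + max(-1, 0) = 1
  height(39) = 1 + max(1, 1) = 2
  height(30) = 1 + max(4, 2) = 5
Height = 5


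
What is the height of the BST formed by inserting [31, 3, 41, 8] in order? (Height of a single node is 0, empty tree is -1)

Insertion order: [31, 3, 41, 8]
Tree (level-order array): [31, 3, 41, None, 8]
Compute height bottom-up (empty subtree = -1):
  height(8) = 1 + max(-1, -1) = 0
  height(3) = 1 + max(-1, 0) = 1
  height(41) = 1 + max(-1, -1) = 0
  height(31) = 1 + max(1, 0) = 2
Height = 2


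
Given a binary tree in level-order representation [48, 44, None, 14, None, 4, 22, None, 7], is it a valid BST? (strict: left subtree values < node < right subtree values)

Level-order array: [48, 44, None, 14, None, 4, 22, None, 7]
Validate using subtree bounds (lo, hi): at each node, require lo < value < hi,
then recurse left with hi=value and right with lo=value.
Preorder trace (stopping at first violation):
  at node 48 with bounds (-inf, +inf): OK
  at node 44 with bounds (-inf, 48): OK
  at node 14 with bounds (-inf, 44): OK
  at node 4 with bounds (-inf, 14): OK
  at node 7 with bounds (4, 14): OK
  at node 22 with bounds (14, 44): OK
No violation found at any node.
Result: Valid BST


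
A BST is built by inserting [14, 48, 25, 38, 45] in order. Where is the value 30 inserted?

Starting tree (level order): [14, None, 48, 25, None, None, 38, None, 45]
Insertion path: 14 -> 48 -> 25 -> 38
Result: insert 30 as left child of 38
Final tree (level order): [14, None, 48, 25, None, None, 38, 30, 45]


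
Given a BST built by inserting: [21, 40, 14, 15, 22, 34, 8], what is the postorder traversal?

Tree insertion order: [21, 40, 14, 15, 22, 34, 8]
Tree (level-order array): [21, 14, 40, 8, 15, 22, None, None, None, None, None, None, 34]
Postorder traversal: [8, 15, 14, 34, 22, 40, 21]


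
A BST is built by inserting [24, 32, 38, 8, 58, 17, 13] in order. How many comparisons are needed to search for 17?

Search path for 17: 24 -> 8 -> 17
Found: True
Comparisons: 3


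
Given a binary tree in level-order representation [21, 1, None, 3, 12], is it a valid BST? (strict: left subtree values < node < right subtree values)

Level-order array: [21, 1, None, 3, 12]
Validate using subtree bounds (lo, hi): at each node, require lo < value < hi,
then recurse left with hi=value and right with lo=value.
Preorder trace (stopping at first violation):
  at node 21 with bounds (-inf, +inf): OK
  at node 1 with bounds (-inf, 21): OK
  at node 3 with bounds (-inf, 1): VIOLATION
Node 3 violates its bound: not (-inf < 3 < 1).
Result: Not a valid BST


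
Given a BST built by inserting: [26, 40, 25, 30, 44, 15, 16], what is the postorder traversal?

Tree insertion order: [26, 40, 25, 30, 44, 15, 16]
Tree (level-order array): [26, 25, 40, 15, None, 30, 44, None, 16]
Postorder traversal: [16, 15, 25, 30, 44, 40, 26]


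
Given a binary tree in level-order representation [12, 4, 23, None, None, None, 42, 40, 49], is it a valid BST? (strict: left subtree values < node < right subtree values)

Level-order array: [12, 4, 23, None, None, None, 42, 40, 49]
Validate using subtree bounds (lo, hi): at each node, require lo < value < hi,
then recurse left with hi=value and right with lo=value.
Preorder trace (stopping at first violation):
  at node 12 with bounds (-inf, +inf): OK
  at node 4 with bounds (-inf, 12): OK
  at node 23 with bounds (12, +inf): OK
  at node 42 with bounds (23, +inf): OK
  at node 40 with bounds (23, 42): OK
  at node 49 with bounds (42, +inf): OK
No violation found at any node.
Result: Valid BST


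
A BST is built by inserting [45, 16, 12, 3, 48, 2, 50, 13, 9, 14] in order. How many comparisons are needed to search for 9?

Search path for 9: 45 -> 16 -> 12 -> 3 -> 9
Found: True
Comparisons: 5


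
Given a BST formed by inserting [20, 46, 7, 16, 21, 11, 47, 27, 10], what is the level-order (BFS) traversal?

Tree insertion order: [20, 46, 7, 16, 21, 11, 47, 27, 10]
Tree (level-order array): [20, 7, 46, None, 16, 21, 47, 11, None, None, 27, None, None, 10]
BFS from the root, enqueuing left then right child of each popped node:
  queue [20] -> pop 20, enqueue [7, 46], visited so far: [20]
  queue [7, 46] -> pop 7, enqueue [16], visited so far: [20, 7]
  queue [46, 16] -> pop 46, enqueue [21, 47], visited so far: [20, 7, 46]
  queue [16, 21, 47] -> pop 16, enqueue [11], visited so far: [20, 7, 46, 16]
  queue [21, 47, 11] -> pop 21, enqueue [27], visited so far: [20, 7, 46, 16, 21]
  queue [47, 11, 27] -> pop 47, enqueue [none], visited so far: [20, 7, 46, 16, 21, 47]
  queue [11, 27] -> pop 11, enqueue [10], visited so far: [20, 7, 46, 16, 21, 47, 11]
  queue [27, 10] -> pop 27, enqueue [none], visited so far: [20, 7, 46, 16, 21, 47, 11, 27]
  queue [10] -> pop 10, enqueue [none], visited so far: [20, 7, 46, 16, 21, 47, 11, 27, 10]
Result: [20, 7, 46, 16, 21, 47, 11, 27, 10]


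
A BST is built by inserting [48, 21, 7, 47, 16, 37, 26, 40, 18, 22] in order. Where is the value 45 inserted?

Starting tree (level order): [48, 21, None, 7, 47, None, 16, 37, None, None, 18, 26, 40, None, None, 22]
Insertion path: 48 -> 21 -> 47 -> 37 -> 40
Result: insert 45 as right child of 40
Final tree (level order): [48, 21, None, 7, 47, None, 16, 37, None, None, 18, 26, 40, None, None, 22, None, None, 45]


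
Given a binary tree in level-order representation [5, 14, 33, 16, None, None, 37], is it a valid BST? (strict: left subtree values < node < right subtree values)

Level-order array: [5, 14, 33, 16, None, None, 37]
Validate using subtree bounds (lo, hi): at each node, require lo < value < hi,
then recurse left with hi=value and right with lo=value.
Preorder trace (stopping at first violation):
  at node 5 with bounds (-inf, +inf): OK
  at node 14 with bounds (-inf, 5): VIOLATION
Node 14 violates its bound: not (-inf < 14 < 5).
Result: Not a valid BST


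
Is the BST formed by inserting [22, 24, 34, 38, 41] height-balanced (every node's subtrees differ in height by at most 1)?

Tree (level-order array): [22, None, 24, None, 34, None, 38, None, 41]
Definition: a tree is height-balanced if, at every node, |h(left) - h(right)| <= 1 (empty subtree has height -1).
Bottom-up per-node check:
  node 41: h_left=-1, h_right=-1, diff=0 [OK], height=0
  node 38: h_left=-1, h_right=0, diff=1 [OK], height=1
  node 34: h_left=-1, h_right=1, diff=2 [FAIL (|-1-1|=2 > 1)], height=2
  node 24: h_left=-1, h_right=2, diff=3 [FAIL (|-1-2|=3 > 1)], height=3
  node 22: h_left=-1, h_right=3, diff=4 [FAIL (|-1-3|=4 > 1)], height=4
Node 34 violates the condition: |-1 - 1| = 2 > 1.
Result: Not balanced
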